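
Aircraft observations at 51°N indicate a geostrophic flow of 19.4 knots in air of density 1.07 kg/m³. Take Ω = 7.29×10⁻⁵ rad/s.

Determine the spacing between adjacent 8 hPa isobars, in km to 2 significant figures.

660 km

Coriolis parameter at 51°N:
f = 2Ω sin φ = 2 × 7.29×10⁻⁵ × sin 51° = 1.13×10⁻⁴ s⁻¹
Wind speed in SI: 19.4 knots = 9.98 m/s
Geostrophic balance rearranged: |∂P/∂n| = f ρ V_g
|∂P/∂n| = 1.13×10⁻⁴ × 1.07 × 9.98 = 1.21×10⁻³ Pa/m
Isobar spacing: Δn = ΔP/|∂P/∂n| = 800 Pa / 1.21×10⁻³ Pa/m = 661160 m ≈ 660 km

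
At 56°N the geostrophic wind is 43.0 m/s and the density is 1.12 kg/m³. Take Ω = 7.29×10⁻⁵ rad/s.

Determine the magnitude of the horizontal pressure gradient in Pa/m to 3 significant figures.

5.82×10⁻³ Pa/m

Coriolis parameter at 56°N:
f = 2Ω sin φ = 2 × 7.29×10⁻⁵ × sin 56° = 1.21×10⁻⁴ s⁻¹
Geostrophic balance rearranged: |∂P/∂n| = f ρ V_g
|∂P/∂n| = 1.21×10⁻⁴ × 1.12 × 43.0 = 5.82×10⁻³ Pa/m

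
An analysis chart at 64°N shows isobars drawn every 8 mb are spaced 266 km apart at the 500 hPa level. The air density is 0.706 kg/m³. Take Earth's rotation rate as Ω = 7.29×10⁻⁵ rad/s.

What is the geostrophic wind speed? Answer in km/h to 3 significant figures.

117 km/h

Coriolis parameter at 64°N:
f = 2Ω sin φ = 2 × 7.29×10⁻⁵ × sin 64° = 1.31×10⁻⁴ s⁻¹
Pressure gradient: |∂P/∂n| = 800 Pa / 266000 m = 3.01×10⁻³ Pa/m
Geostrophic balance (pressure-gradient force = Coriolis force):
V_g = (1/(fρ)) |∂P/∂n| = 3.01×10⁻³ / (1.31×10⁻⁴ × 0.706) = 32.5 m/s
Converting: 32.5 m/s × 3.6 = 117 km/h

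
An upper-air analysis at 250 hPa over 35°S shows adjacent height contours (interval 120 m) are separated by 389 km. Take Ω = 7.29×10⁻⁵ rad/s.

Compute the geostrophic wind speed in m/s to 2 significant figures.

36 m/s

Coriolis parameter at 35°S:
f = 2Ω sin φ = 2 × 7.29×10⁻⁵ × sin 35° = 8.36×10⁻⁵ s⁻¹
Height gradient: |∂Z/∂n| = 120 m / 389000 m = 3.08×10⁻⁴
On a pressure surface, geostrophic balance gives V_g = (g/f)|∂Z/∂n|:
V_g = 9.81 × 3.08×10⁻⁴ / 8.36×10⁻⁵ = 36.2 m/s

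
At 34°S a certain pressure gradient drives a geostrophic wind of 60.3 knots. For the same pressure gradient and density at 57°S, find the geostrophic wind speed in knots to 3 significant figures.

With the same pressure gradient and density, V_g ∝ 1/f ∝ 1/sin φ.
V₂ = V₁ · sin φ₁ / sin φ₂ = 60.3 × sin 34° / sin 57°
V₂ = 60.3 × 0.5592/0.8387 = 40.2 knots

40.2 knots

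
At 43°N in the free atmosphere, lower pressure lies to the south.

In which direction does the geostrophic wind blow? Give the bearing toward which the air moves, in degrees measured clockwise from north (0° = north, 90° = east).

270°

The pressure-gradient force points toward the south (bearing 180°).
Geostrophic balance: in the Northern Hemisphere the Coriolis force deflects motion to the right, so the geostrophic wind blows 90° to the right of the pressure-gradient force (low pressure on the left).
Rotating 180° by 90° clockwise gives 270° — the wind blows toward the west.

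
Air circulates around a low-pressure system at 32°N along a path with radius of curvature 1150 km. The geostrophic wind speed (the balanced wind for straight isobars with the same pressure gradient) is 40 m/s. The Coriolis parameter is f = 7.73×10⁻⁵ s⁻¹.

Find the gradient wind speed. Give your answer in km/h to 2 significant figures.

110 km/h

Around a low, centrifugal force acts outward with Coriolis, so pressure-gradient force balances both:
(1/ρ)|∂P/∂n| = fV + V²/R  →  V² + fR·V − fR·V_g = 0
With fR = 7.73×10⁻⁵ × 1150×10³ m = 88.9 m/s:
V = [−fR + √((fR)² + 4 fR V_g)]/2 = [−88.9 + √(88.9² + 4×88.9×40)]/2 = 29.9 m/s
Subgeostrophic (V < V_g = 40 m/s), as expected around a low.
Converting: 29.9 m/s × 3.6 = 110 km/h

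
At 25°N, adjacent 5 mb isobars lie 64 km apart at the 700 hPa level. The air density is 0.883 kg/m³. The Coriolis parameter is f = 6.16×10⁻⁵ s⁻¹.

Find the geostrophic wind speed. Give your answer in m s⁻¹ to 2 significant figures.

140 m s⁻¹

Pressure gradient: |∂P/∂n| = 500 Pa / 64000 m = 7.81×10⁻³ Pa/m
Geostrophic balance (pressure-gradient force = Coriolis force):
V_g = (1/(fρ)) |∂P/∂n| = 7.81×10⁻³ / (6.16×10⁻⁵ × 0.883) = 144 m/s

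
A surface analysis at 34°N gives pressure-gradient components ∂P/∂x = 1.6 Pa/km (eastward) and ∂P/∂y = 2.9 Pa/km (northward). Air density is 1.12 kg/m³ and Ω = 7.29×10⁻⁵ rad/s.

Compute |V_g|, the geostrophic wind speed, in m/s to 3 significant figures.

36.3 m/s

Coriolis parameter at 34°N:
f = 2Ω sin φ = 2 × 7.29×10⁻⁵ × sin 34° = 8.15×10⁻⁵ s⁻¹
Component geostrophic relations (x east, y north):
u_g = −(1/(fρ)) ∂P/∂y,  v_g = (1/(fρ)) ∂P/∂x
u_g = −(2.9×10⁻³)/(8.15×10⁻⁵ × 1.12) = −31.8 m/s;  v_g = (1.6×10⁻³)/(8.15×10⁻⁵ × 1.12) = 17.5 m/s
|V_g| = √(u_g² + v_g²) = 36.3 m/s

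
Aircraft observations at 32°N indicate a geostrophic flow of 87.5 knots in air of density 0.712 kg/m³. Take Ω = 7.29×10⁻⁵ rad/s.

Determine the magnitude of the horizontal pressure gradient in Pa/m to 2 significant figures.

2.5×10⁻³ Pa/m

Coriolis parameter at 32°N:
f = 2Ω sin φ = 2 × 7.29×10⁻⁵ × sin 32° = 7.73×10⁻⁵ s⁻¹
Wind speed in SI: 87.5 knots = 45.0 m/s
Geostrophic balance rearranged: |∂P/∂n| = f ρ V_g
|∂P/∂n| = 7.73×10⁻⁵ × 0.712 × 45.0 = 2.48×10⁻³ Pa/m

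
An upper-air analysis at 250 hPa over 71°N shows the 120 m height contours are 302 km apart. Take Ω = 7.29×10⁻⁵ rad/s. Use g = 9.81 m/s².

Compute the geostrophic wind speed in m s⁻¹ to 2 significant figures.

28 m s⁻¹

Coriolis parameter at 71°N:
f = 2Ω sin φ = 2 × 7.29×10⁻⁵ × sin 71° = 1.38×10⁻⁴ s⁻¹
Height gradient: |∂Z/∂n| = 120 m / 302000 m = 3.97×10⁻⁴
On a pressure surface, geostrophic balance gives V_g = (g/f)|∂Z/∂n|:
V_g = 9.81 × 3.97×10⁻⁴ / 1.38×10⁻⁴ = 28.3 m/s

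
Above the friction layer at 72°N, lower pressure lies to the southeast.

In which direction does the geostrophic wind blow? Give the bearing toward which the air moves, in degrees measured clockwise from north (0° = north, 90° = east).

225°

The pressure-gradient force points toward the southeast (bearing 135°).
Geostrophic balance: in the Northern Hemisphere the Coriolis force deflects motion to the right, so the geostrophic wind blows 90° to the right of the pressure-gradient force (low pressure on the left).
Rotating 135° by 90° clockwise gives 225° — the wind blows toward the southwest.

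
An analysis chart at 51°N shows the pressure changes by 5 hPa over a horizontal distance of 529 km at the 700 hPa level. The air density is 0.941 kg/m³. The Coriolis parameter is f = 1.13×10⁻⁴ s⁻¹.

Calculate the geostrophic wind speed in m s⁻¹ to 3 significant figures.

Pressure gradient: |∂P/∂n| = 500 Pa / 529000 m = 9.45×10⁻⁴ Pa/m
Geostrophic balance (pressure-gradient force = Coriolis force):
V_g = (1/(fρ)) |∂P/∂n| = 9.45×10⁻⁴ / (1.13×10⁻⁴ × 0.941) = 8.89 m/s

8.89 m s⁻¹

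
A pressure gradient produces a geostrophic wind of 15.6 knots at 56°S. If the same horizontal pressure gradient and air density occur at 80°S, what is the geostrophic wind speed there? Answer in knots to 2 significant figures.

13 knots

With the same pressure gradient and density, V_g ∝ 1/f ∝ 1/sin φ.
V₂ = V₁ · sin φ₁ / sin φ₂ = 15.6 × sin 56° / sin 80°
V₂ = 15.6 × 0.8290/0.9848 = 13 knots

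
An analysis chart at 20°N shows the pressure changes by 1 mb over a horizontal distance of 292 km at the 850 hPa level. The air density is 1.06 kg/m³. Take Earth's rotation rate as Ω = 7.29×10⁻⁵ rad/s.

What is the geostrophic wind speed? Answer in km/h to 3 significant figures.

23.3 km/h

Coriolis parameter at 20°N:
f = 2Ω sin φ = 2 × 7.29×10⁻⁵ × sin 20° = 4.99×10⁻⁵ s⁻¹
Pressure gradient: |∂P/∂n| = 100 Pa / 292000 m = 3.42×10⁻⁴ Pa/m
Geostrophic balance (pressure-gradient force = Coriolis force):
V_g = (1/(fρ)) |∂P/∂n| = 3.42×10⁻⁴ / (4.99×10⁻⁵ × 1.06) = 6.48 m/s
Converting: 6.48 m/s × 3.6 = 23.3 km/h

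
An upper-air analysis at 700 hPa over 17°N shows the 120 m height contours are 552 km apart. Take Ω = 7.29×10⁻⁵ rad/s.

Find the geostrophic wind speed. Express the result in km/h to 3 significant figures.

Coriolis parameter at 17°N:
f = 2Ω sin φ = 2 × 7.29×10⁻⁵ × sin 17° = 4.26×10⁻⁵ s⁻¹
Height gradient: |∂Z/∂n| = 120 m / 552000 m = 2.17×10⁻⁴
On a pressure surface, geostrophic balance gives V_g = (g/f)|∂Z/∂n|:
V_g = 9.81 × 2.17×10⁻⁴ / 4.26×10⁻⁵ = 50.0 m/s
Converting: 50.0 m/s × 3.6 = 180 km/h

180 km/h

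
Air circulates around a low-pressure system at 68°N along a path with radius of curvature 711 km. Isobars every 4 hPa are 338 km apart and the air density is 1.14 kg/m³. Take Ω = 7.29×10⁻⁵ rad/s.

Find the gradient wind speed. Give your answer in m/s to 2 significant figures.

Coriolis parameter at 68°N:
f = 2Ω sin φ = 2 × 7.29×10⁻⁵ × sin 68° = 1.35×10⁻⁴ s⁻¹
Pressure gradient: |∂P/∂n| = 400 Pa / 338000 m = 1.18×10⁻³ Pa/m
Geostrophic speed: V_g = |∂P/∂n|/(fρ) = 1.18×10⁻³/(1.35×10⁻⁴ × 1.14) = 7.68 m/s
Around a low, centrifugal force acts outward with Coriolis, so pressure-gradient force balances both:
(1/ρ)|∂P/∂n| = fV + V²/R  →  V² + fR·V − fR·V_g = 0
With fR = 1.35×10⁻⁴ × 711×10³ m = 96.1 m/s:
V = [−fR + √((fR)² + 4 fR V_g)]/2 = [−96.1 + √(96.1² + 4×96.1×7.68)]/2 = 7.15 m/s
Subgeostrophic (V < V_g = 7.68 m/s), as expected around a low.

7.1 m/s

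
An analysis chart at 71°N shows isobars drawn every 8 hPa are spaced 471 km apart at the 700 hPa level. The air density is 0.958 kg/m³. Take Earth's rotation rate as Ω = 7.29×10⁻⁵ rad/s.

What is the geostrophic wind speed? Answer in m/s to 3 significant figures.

12.9 m/s

Coriolis parameter at 71°N:
f = 2Ω sin φ = 2 × 7.29×10⁻⁵ × sin 71° = 1.38×10⁻⁴ s⁻¹
Pressure gradient: |∂P/∂n| = 800 Pa / 471000 m = 1.70×10⁻³ Pa/m
Geostrophic balance (pressure-gradient force = Coriolis force):
V_g = (1/(fρ)) |∂P/∂n| = 1.70×10⁻³ / (1.38×10⁻⁴ × 0.958) = 12.9 m/s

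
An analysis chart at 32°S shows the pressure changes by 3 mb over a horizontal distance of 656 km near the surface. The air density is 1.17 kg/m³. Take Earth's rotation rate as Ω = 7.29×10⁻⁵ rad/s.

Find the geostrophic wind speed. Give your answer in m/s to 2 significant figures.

Coriolis parameter at 32°S:
f = 2Ω sin φ = 2 × 7.29×10⁻⁵ × sin 32° = 7.73×10⁻⁵ s⁻¹
Pressure gradient: |∂P/∂n| = 300 Pa / 656000 m = 4.57×10⁻⁴ Pa/m
Geostrophic balance (pressure-gradient force = Coriolis force):
V_g = (1/(fρ)) |∂P/∂n| = 4.57×10⁻⁴ / (7.73×10⁻⁵ × 1.17) = 5.06 m/s

5.1 m/s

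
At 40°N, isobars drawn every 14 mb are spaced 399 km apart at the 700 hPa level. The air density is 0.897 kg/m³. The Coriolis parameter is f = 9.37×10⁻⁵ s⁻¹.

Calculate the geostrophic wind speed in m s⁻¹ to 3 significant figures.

41.7 m s⁻¹

Pressure gradient: |∂P/∂n| = 1400 Pa / 399000 m = 3.51×10⁻³ Pa/m
Geostrophic balance (pressure-gradient force = Coriolis force):
V_g = (1/(fρ)) |∂P/∂n| = 3.51×10⁻³ / (9.37×10⁻⁵ × 0.897) = 41.7 m/s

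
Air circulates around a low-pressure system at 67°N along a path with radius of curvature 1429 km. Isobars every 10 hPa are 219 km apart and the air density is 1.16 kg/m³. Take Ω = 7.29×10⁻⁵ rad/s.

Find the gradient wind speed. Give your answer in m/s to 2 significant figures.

26 m/s

Coriolis parameter at 67°N:
f = 2Ω sin φ = 2 × 7.29×10⁻⁵ × sin 67° = 1.34×10⁻⁴ s⁻¹
Pressure gradient: |∂P/∂n| = 1000 Pa / 219000 m = 4.57×10⁻³ Pa/m
Geostrophic speed: V_g = |∂P/∂n|/(fρ) = 4.57×10⁻³/(1.34×10⁻⁴ × 1.16) = 29.3 m/s
Around a low, centrifugal force acts outward with Coriolis, so pressure-gradient force balances both:
(1/ρ)|∂P/∂n| = fV + V²/R  →  V² + fR·V − fR·V_g = 0
With fR = 1.34×10⁻⁴ × 1429×10³ m = 192 m/s:
V = [−fR + √((fR)² + 4 fR V_g)]/2 = [−192 + √(192² + 4×192×29.3)]/2 = 25.8 m/s
Subgeostrophic (V < V_g = 29.3 m/s), as expected around a low.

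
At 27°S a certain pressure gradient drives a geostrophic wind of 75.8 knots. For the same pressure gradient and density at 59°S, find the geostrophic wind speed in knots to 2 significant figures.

40 knots

With the same pressure gradient and density, V_g ∝ 1/f ∝ 1/sin φ.
V₂ = V₁ · sin φ₁ / sin φ₂ = 75.8 × sin 27° / sin 59°
V₂ = 75.8 × 0.4540/0.8572 = 40 knots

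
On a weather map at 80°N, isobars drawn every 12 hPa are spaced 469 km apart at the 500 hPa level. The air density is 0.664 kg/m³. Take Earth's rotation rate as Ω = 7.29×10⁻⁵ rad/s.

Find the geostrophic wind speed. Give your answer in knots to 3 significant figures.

52.2 knots

Coriolis parameter at 80°N:
f = 2Ω sin φ = 2 × 7.29×10⁻⁵ × sin 80° = 1.44×10⁻⁴ s⁻¹
Pressure gradient: |∂P/∂n| = 1200 Pa / 469000 m = 2.56×10⁻³ Pa/m
Geostrophic balance (pressure-gradient force = Coriolis force):
V_g = (1/(fρ)) |∂P/∂n| = 2.56×10⁻³ / (1.44×10⁻⁴ × 0.664) = 26.8 m/s
Converting: 26.8 m/s × 1.944 = 52.2 knots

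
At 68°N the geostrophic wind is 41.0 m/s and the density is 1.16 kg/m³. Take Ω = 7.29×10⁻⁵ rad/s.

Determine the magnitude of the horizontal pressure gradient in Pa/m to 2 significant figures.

Coriolis parameter at 68°N:
f = 2Ω sin φ = 2 × 7.29×10⁻⁵ × sin 68° = 1.35×10⁻⁴ s⁻¹
Geostrophic balance rearranged: |∂P/∂n| = f ρ V_g
|∂P/∂n| = 1.35×10⁻⁴ × 1.16 × 41.0 = 6.43×10⁻³ Pa/m

6.4×10⁻³ Pa/m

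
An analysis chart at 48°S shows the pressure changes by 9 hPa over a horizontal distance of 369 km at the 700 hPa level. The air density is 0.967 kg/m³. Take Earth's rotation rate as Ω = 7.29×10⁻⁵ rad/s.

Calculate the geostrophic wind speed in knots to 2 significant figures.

45 knots

Coriolis parameter at 48°S:
f = 2Ω sin φ = 2 × 7.29×10⁻⁵ × sin 48° = 1.08×10⁻⁴ s⁻¹
Pressure gradient: |∂P/∂n| = 900 Pa / 369000 m = 2.44×10⁻³ Pa/m
Geostrophic balance (pressure-gradient force = Coriolis force):
V_g = (1/(fρ)) |∂P/∂n| = 2.44×10⁻³ / (1.08×10⁻⁴ × 0.967) = 23.3 m/s
Converting: 23.3 m/s × 1.944 = 45 knots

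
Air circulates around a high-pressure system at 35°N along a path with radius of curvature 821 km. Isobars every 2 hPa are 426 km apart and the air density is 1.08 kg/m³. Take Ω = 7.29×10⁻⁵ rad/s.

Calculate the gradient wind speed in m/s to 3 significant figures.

Coriolis parameter at 35°N:
f = 2Ω sin φ = 2 × 7.29×10⁻⁵ × sin 35° = 8.36×10⁻⁵ s⁻¹
Pressure gradient: |∂P/∂n| = 200 Pa / 426000 m = 4.69×10⁻⁴ Pa/m
Geostrophic speed: V_g = |∂P/∂n|/(fρ) = 4.69×10⁻⁴/(8.36×10⁻⁵ × 1.08) = 5.20 m/s
Around a high, pressure-gradient force acts outward with centrifugal, so Coriolis balances both:
fV = (1/ρ)|∂P/∂n| + V²/R  →  V² − fR·V + fR·V_g = 0
With fR = 8.36×10⁻⁵ × 821×10³ m = 68.7 m/s:
V = [fR − √((fR)² − 4 fR V_g)]/2 = [68.7 − √(68.7² − 4×68.7×5.2)]/2 = 5.67 m/s
Supergeostrophic (V > V_g = 5.2 m/s), as expected around a high.

5.67 m/s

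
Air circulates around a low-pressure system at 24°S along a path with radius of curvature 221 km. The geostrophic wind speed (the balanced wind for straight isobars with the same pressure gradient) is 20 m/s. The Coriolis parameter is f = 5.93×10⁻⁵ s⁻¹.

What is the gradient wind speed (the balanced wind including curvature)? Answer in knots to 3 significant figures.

21.2 knots

Around a low, centrifugal force acts outward with Coriolis, so pressure-gradient force balances both:
(1/ρ)|∂P/∂n| = fV + V²/R  →  V² + fR·V − fR·V_g = 0
With fR = 5.93×10⁻⁵ × 221×10³ m = 13.1 m/s:
V = [−fR + √((fR)² + 4 fR V_g)]/2 = [−13.1 + √(13.1² + 4×13.1×20)]/2 = 10.9 m/s
Subgeostrophic (V < V_g = 20 m/s), as expected around a low.
Converting: 10.9 m/s × 1.944 = 21.2 knots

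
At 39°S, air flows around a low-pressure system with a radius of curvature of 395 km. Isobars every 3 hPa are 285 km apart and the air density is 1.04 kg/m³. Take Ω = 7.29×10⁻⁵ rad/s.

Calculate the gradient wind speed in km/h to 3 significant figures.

31.9 km/h

Coriolis parameter at 39°S:
f = 2Ω sin φ = 2 × 7.29×10⁻⁵ × sin 39° = 9.18×10⁻⁵ s⁻¹
Pressure gradient: |∂P/∂n| = 300 Pa / 285000 m = 1.05×10⁻³ Pa/m
Geostrophic speed: V_g = |∂P/∂n|/(fρ) = 1.05×10⁻³/(9.18×10⁻⁵ × 1.04) = 11.0 m/s
Around a low, centrifugal force acts outward with Coriolis, so pressure-gradient force balances both:
(1/ρ)|∂P/∂n| = fV + V²/R  →  V² + fR·V − fR·V_g = 0
With fR = 9.18×10⁻⁵ × 395×10³ m = 36.2 m/s:
V = [−fR + √((fR)² + 4 fR V_g)]/2 = [−36.2 + √(36.2² + 4×36.2×11)]/2 = 8.86 m/s
Subgeostrophic (V < V_g = 11 m/s), as expected around a low.
Converting: 8.86 m/s × 3.6 = 31.9 km/h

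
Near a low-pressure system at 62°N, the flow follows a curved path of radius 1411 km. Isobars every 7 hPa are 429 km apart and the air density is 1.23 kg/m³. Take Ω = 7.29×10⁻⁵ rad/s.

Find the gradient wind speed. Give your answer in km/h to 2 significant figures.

Coriolis parameter at 62°N:
f = 2Ω sin φ = 2 × 7.29×10⁻⁵ × sin 62° = 1.29×10⁻⁴ s⁻¹
Pressure gradient: |∂P/∂n| = 700 Pa / 429000 m = 1.63×10⁻³ Pa/m
Geostrophic speed: V_g = |∂P/∂n|/(fρ) = 1.63×10⁻³/(1.29×10⁻⁴ × 1.23) = 10.3 m/s
Around a low, centrifugal force acts outward with Coriolis, so pressure-gradient force balances both:
(1/ρ)|∂P/∂n| = fV + V²/R  →  V² + fR·V − fR·V_g = 0
With fR = 1.29×10⁻⁴ × 1411×10³ m = 182 m/s:
V = [−fR + √((fR)² + 4 fR V_g)]/2 = [−182 + √(182² + 4×182×10.3)]/2 = 9.78 m/s
Subgeostrophic (V < V_g = 10.3 m/s), as expected around a low.
Converting: 9.78 m/s × 3.6 = 35 km/h

35 km/h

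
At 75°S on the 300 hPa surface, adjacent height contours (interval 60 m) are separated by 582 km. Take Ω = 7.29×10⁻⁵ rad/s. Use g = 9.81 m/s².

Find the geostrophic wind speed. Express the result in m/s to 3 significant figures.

7.18 m/s

Coriolis parameter at 75°S:
f = 2Ω sin φ = 2 × 7.29×10⁻⁵ × sin 75° = 1.41×10⁻⁴ s⁻¹
Height gradient: |∂Z/∂n| = 60 m / 582000 m = 1.03×10⁻⁴
On a pressure surface, geostrophic balance gives V_g = (g/f)|∂Z/∂n|:
V_g = 9.81 × 1.03×10⁻⁴ / 1.41×10⁻⁴ = 7.18 m/s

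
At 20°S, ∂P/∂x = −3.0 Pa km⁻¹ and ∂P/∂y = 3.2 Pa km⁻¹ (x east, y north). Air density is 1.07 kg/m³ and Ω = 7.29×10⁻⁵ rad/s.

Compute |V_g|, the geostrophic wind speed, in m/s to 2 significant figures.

82 m/s

Coriolis parameter at 20°S:
f = 2Ω sin φ = 2 × 7.29×10⁻⁵ × sin 20° = 4.99×10⁻⁵ s⁻¹
In the Southern Hemisphere f is negative: f = −4.99×10⁻⁵ s⁻¹.
Component geostrophic relations (x east, y north):
u_g = −(1/(fρ)) ∂P/∂y,  v_g = (1/(fρ)) ∂P/∂x
u_g = −(3.2×10⁻³)/(−4.99×10⁻⁵ × 1.07) = 60.0 m/s;  v_g = (−3.0×10⁻³)/(−4.99×10⁻⁵ × 1.07) = 56.2 m/s
|V_g| = √(u_g² + v_g²) = 82.2 m/s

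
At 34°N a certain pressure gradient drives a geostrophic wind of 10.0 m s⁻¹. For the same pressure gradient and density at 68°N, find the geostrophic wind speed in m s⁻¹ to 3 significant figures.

With the same pressure gradient and density, V_g ∝ 1/f ∝ 1/sin φ.
V₂ = V₁ · sin φ₁ / sin φ₂ = 10.0 × sin 34° / sin 68°
V₂ = 10.0 × 0.5592/0.9272 = 6.03 m s⁻¹

6.03 m s⁻¹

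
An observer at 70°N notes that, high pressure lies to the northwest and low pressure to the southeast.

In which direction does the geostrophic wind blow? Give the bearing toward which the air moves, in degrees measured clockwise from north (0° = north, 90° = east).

225°

The pressure-gradient force points toward the southeast (bearing 135°).
Geostrophic balance: in the Northern Hemisphere the Coriolis force deflects motion to the right, so the geostrophic wind blows 90° to the right of the pressure-gradient force (low pressure on the left).
Rotating 135° by 90° clockwise gives 225° — the wind blows toward the southwest.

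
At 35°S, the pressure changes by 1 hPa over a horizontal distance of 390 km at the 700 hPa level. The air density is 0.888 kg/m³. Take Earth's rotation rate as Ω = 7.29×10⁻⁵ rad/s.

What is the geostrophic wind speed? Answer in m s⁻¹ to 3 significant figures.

Coriolis parameter at 35°S:
f = 2Ω sin φ = 2 × 7.29×10⁻⁵ × sin 35° = 8.36×10⁻⁵ s⁻¹
Pressure gradient: |∂P/∂n| = 100 Pa / 390000 m = 2.56×10⁻⁴ Pa/m
Geostrophic balance (pressure-gradient force = Coriolis force):
V_g = (1/(fρ)) |∂P/∂n| = 2.56×10⁻⁴ / (8.36×10⁻⁵ × 0.888) = 3.45 m/s

3.45 m s⁻¹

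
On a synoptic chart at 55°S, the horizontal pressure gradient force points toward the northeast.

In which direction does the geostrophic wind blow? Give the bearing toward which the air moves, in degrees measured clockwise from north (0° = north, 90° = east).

315°

The pressure-gradient force points toward the northeast (bearing 045°).
Geostrophic balance: in the Southern Hemisphere the Coriolis force deflects motion to the left, so the geostrophic wind blows 90° to the left of the pressure-gradient force (low pressure on the right).
Rotating 045° by 90° counterclockwise gives 315° — the wind blows toward the northwest.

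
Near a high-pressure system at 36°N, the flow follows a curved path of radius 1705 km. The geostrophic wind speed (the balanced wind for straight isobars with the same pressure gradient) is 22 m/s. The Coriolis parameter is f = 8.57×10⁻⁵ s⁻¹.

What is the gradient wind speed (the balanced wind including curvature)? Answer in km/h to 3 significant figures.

97.1 km/h

Around a high, pressure-gradient force acts outward with centrifugal, so Coriolis balances both:
fV = (1/ρ)|∂P/∂n| + V²/R  →  V² − fR·V + fR·V_g = 0
With fR = 8.57×10⁻⁵ × 1705×10³ m = 146 m/s:
V = [fR − √((fR)² − 4 fR V_g)]/2 = [146 − √(146² − 4×146×22)]/2 = 27 m/s
Supergeostrophic (V > V_g = 22 m/s), as expected around a high.
Converting: 27 m/s × 3.6 = 97.1 km/h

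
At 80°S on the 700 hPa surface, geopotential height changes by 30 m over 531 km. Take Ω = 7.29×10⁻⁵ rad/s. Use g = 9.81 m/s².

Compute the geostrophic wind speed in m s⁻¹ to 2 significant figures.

Coriolis parameter at 80°S:
f = 2Ω sin φ = 2 × 7.29×10⁻⁵ × sin 80° = 1.44×10⁻⁴ s⁻¹
Height gradient: |∂Z/∂n| = 30 m / 531000 m = 5.65×10⁻⁵
On a pressure surface, geostrophic balance gives V_g = (g/f)|∂Z/∂n|:
V_g = 9.81 × 5.65×10⁻⁵ / 1.44×10⁻⁴ = 3.86 m/s

3.9 m s⁻¹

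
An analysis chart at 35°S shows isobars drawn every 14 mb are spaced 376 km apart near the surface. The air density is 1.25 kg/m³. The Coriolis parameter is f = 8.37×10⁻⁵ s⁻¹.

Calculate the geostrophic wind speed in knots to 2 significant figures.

69 knots

Pressure gradient: |∂P/∂n| = 1400 Pa / 376000 m = 3.72×10⁻³ Pa/m
Geostrophic balance (pressure-gradient force = Coriolis force):
V_g = (1/(fρ)) |∂P/∂n| = 3.72×10⁻³ / (8.37×10⁻⁵ × 1.25) = 35.6 m/s
Converting: 35.6 m/s × 1.944 = 69 knots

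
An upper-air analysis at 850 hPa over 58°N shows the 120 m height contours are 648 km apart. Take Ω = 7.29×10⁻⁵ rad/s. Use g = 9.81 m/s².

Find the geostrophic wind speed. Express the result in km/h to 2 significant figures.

53 km/h

Coriolis parameter at 58°N:
f = 2Ω sin φ = 2 × 7.29×10⁻⁵ × sin 58° = 1.24×10⁻⁴ s⁻¹
Height gradient: |∂Z/∂n| = 120 m / 648000 m = 1.85×10⁻⁴
On a pressure surface, geostrophic balance gives V_g = (g/f)|∂Z/∂n|:
V_g = 9.81 × 1.85×10⁻⁴ / 1.24×10⁻⁴ = 14.7 m/s
Converting: 14.7 m/s × 3.6 = 53 km/h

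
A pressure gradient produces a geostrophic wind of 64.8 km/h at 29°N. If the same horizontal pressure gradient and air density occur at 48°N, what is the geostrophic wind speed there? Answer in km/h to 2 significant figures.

42 km/h

With the same pressure gradient and density, V_g ∝ 1/f ∝ 1/sin φ.
V₂ = V₁ · sin φ₁ / sin φ₂ = 64.8 × sin 29° / sin 48°
V₂ = 64.8 × 0.4848/0.7431 = 42 km/h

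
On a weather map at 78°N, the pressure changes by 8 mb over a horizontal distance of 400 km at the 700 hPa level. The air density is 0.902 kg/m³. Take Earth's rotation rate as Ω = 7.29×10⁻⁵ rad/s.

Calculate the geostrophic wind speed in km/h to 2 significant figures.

Coriolis parameter at 78°N:
f = 2Ω sin φ = 2 × 7.29×10⁻⁵ × sin 78° = 1.43×10⁻⁴ s⁻¹
Pressure gradient: |∂P/∂n| = 800 Pa / 400000 m = 2.00×10⁻³ Pa/m
Geostrophic balance (pressure-gradient force = Coriolis force):
V_g = (1/(fρ)) |∂P/∂n| = 2.00×10⁻³ / (1.43×10⁻⁴ × 0.902) = 15.5 m/s
Converting: 15.5 m/s × 3.6 = 56 km/h

56 km/h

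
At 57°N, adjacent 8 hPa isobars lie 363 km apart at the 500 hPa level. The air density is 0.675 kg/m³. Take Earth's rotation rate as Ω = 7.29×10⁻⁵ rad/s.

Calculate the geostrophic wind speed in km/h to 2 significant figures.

96 km/h

Coriolis parameter at 57°N:
f = 2Ω sin φ = 2 × 7.29×10⁻⁵ × sin 57° = 1.22×10⁻⁴ s⁻¹
Pressure gradient: |∂P/∂n| = 800 Pa / 363000 m = 2.20×10⁻³ Pa/m
Geostrophic balance (pressure-gradient force = Coriolis force):
V_g = (1/(fρ)) |∂P/∂n| = 2.20×10⁻³ / (1.22×10⁻⁴ × 0.675) = 26.7 m/s
Converting: 26.7 m/s × 3.6 = 96 km/h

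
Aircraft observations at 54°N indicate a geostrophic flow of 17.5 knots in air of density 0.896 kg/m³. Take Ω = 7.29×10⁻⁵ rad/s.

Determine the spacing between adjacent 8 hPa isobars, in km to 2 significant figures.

Coriolis parameter at 54°N:
f = 2Ω sin φ = 2 × 7.29×10⁻⁵ × sin 54° = 1.18×10⁻⁴ s⁻¹
Wind speed in SI: 17.5 knots = 9.00 m/s
Geostrophic balance rearranged: |∂P/∂n| = f ρ V_g
|∂P/∂n| = 1.18×10⁻⁴ × 0.896 × 9.00 = 9.51×10⁻⁴ Pa/m
Isobar spacing: Δn = ΔP/|∂P/∂n| = 800 Pa / 9.51×10⁻⁴ Pa/m = 840796 m ≈ 840 km

840 km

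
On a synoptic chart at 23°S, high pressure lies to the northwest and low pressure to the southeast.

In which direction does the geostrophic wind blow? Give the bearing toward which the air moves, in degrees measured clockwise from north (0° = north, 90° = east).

The pressure-gradient force points toward the southeast (bearing 135°).
Geostrophic balance: in the Southern Hemisphere the Coriolis force deflects motion to the left, so the geostrophic wind blows 90° to the left of the pressure-gradient force (low pressure on the right).
Rotating 135° by 90° counterclockwise gives 045° — the wind blows toward the northeast.

045°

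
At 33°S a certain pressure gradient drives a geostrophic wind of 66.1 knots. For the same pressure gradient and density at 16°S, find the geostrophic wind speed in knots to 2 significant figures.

With the same pressure gradient and density, V_g ∝ 1/f ∝ 1/sin φ.
V₂ = V₁ · sin φ₁ / sin φ₂ = 66.1 × sin 33° / sin 16°
V₂ = 66.1 × 0.5446/0.2756 = 130 knots

130 knots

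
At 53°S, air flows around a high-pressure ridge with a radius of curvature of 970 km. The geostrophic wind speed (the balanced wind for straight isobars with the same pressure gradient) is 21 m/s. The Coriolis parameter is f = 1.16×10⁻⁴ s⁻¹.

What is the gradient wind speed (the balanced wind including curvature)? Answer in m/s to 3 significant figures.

27.9 m/s

Around a high, pressure-gradient force acts outward with centrifugal, so Coriolis balances both:
fV = (1/ρ)|∂P/∂n| + V²/R  →  V² − fR·V + fR·V_g = 0
With fR = 1.16×10⁻⁴ × 970×10³ m = 113 m/s:
V = [fR − √((fR)² − 4 fR V_g)]/2 = [113 − √(113² − 4×113×21)]/2 = 27.9 m/s
Supergeostrophic (V > V_g = 21 m/s), as expected around a high.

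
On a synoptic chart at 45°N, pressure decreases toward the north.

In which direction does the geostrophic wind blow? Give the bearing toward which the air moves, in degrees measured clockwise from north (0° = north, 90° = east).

The pressure-gradient force points toward the north (bearing 000°).
Geostrophic balance: in the Northern Hemisphere the Coriolis force deflects motion to the right, so the geostrophic wind blows 90° to the right of the pressure-gradient force (low pressure on the left).
Rotating 000° by 90° clockwise gives 090° — the wind blows toward the east.

090°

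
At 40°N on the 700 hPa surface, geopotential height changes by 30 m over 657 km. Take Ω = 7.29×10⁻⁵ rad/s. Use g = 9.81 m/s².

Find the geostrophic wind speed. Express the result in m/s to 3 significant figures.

4.78 m/s

Coriolis parameter at 40°N:
f = 2Ω sin φ = 2 × 7.29×10⁻⁵ × sin 40° = 9.37×10⁻⁵ s⁻¹
Height gradient: |∂Z/∂n| = 30 m / 657000 m = 4.57×10⁻⁵
On a pressure surface, geostrophic balance gives V_g = (g/f)|∂Z/∂n|:
V_g = 9.81 × 4.57×10⁻⁵ / 9.37×10⁻⁵ = 4.78 m/s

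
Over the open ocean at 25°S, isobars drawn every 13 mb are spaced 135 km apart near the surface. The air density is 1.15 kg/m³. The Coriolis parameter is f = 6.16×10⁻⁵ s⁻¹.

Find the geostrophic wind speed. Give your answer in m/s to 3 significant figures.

Pressure gradient: |∂P/∂n| = 1300 Pa / 135000 m = 9.63×10⁻³ Pa/m
Geostrophic balance (pressure-gradient force = Coriolis force):
V_g = (1/(fρ)) |∂P/∂n| = 9.63×10⁻³ / (6.16×10⁻⁵ × 1.15) = 136 m/s

136 m/s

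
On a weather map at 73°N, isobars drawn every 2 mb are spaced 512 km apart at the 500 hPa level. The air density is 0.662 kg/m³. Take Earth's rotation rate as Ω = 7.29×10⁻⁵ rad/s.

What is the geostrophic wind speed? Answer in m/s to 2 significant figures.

4.2 m/s

Coriolis parameter at 73°N:
f = 2Ω sin φ = 2 × 7.29×10⁻⁵ × sin 73° = 1.39×10⁻⁴ s⁻¹
Pressure gradient: |∂P/∂n| = 200 Pa / 512000 m = 3.91×10⁻⁴ Pa/m
Geostrophic balance (pressure-gradient force = Coriolis force):
V_g = (1/(fρ)) |∂P/∂n| = 3.91×10⁻⁴ / (1.39×10⁻⁴ × 0.662) = 4.23 m/s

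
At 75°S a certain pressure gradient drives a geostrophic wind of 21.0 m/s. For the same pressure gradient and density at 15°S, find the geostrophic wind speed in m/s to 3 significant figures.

78.4 m/s

With the same pressure gradient and density, V_g ∝ 1/f ∝ 1/sin φ.
V₂ = V₁ · sin φ₁ / sin φ₂ = 21.0 × sin 75° / sin 15°
V₂ = 21.0 × 0.9659/0.2588 = 78.4 m/s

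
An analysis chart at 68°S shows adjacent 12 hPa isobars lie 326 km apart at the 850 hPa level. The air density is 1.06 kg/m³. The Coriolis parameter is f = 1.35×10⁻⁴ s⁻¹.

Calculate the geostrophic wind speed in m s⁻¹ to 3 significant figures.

25.7 m s⁻¹

Pressure gradient: |∂P/∂n| = 1200 Pa / 326000 m = 3.68×10⁻³ Pa/m
Geostrophic balance (pressure-gradient force = Coriolis force):
V_g = (1/(fρ)) |∂P/∂n| = 3.68×10⁻³ / (1.35×10⁻⁴ × 1.06) = 25.7 m/s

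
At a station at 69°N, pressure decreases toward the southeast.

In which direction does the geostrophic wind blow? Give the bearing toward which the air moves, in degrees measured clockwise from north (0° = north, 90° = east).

The pressure-gradient force points toward the southeast (bearing 135°).
Geostrophic balance: in the Northern Hemisphere the Coriolis force deflects motion to the right, so the geostrophic wind blows 90° to the right of the pressure-gradient force (low pressure on the left).
Rotating 135° by 90° clockwise gives 225° — the wind blows toward the southwest.

225°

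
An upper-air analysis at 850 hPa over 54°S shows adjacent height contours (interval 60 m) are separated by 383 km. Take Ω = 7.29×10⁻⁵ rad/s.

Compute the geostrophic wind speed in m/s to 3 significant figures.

Coriolis parameter at 54°S:
f = 2Ω sin φ = 2 × 7.29×10⁻⁵ × sin 54° = 1.18×10⁻⁴ s⁻¹
Height gradient: |∂Z/∂n| = 60 m / 383000 m = 1.57×10⁻⁴
On a pressure surface, geostrophic balance gives V_g = (g/f)|∂Z/∂n|:
V_g = 9.81 × 1.57×10⁻⁴ / 1.18×10⁻⁴ = 13.0 m/s

13.0 m/s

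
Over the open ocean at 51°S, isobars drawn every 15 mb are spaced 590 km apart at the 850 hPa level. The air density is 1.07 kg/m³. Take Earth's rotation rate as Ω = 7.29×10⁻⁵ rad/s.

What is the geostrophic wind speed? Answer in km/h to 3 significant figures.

Coriolis parameter at 51°S:
f = 2Ω sin φ = 2 × 7.29×10⁻⁵ × sin 51° = 1.13×10⁻⁴ s⁻¹
Pressure gradient: |∂P/∂n| = 1500 Pa / 590000 m = 2.54×10⁻³ Pa/m
Geostrophic balance (pressure-gradient force = Coriolis force):
V_g = (1/(fρ)) |∂P/∂n| = 2.54×10⁻³ / (1.13×10⁻⁴ × 1.07) = 21.0 m/s
Converting: 21.0 m/s × 3.6 = 75.5 km/h

75.5 km/h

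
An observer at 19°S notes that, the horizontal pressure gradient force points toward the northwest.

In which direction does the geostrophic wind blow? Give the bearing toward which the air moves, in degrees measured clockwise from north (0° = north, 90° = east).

The pressure-gradient force points toward the northwest (bearing 315°).
Geostrophic balance: in the Southern Hemisphere the Coriolis force deflects motion to the left, so the geostrophic wind blows 90° to the left of the pressure-gradient force (low pressure on the right).
Rotating 315° by 90° counterclockwise gives 225° — the wind blows toward the southwest.

225°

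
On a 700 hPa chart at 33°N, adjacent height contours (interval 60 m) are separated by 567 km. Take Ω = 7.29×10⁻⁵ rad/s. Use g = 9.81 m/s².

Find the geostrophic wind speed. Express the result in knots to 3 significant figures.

Coriolis parameter at 33°N:
f = 2Ω sin φ = 2 × 7.29×10⁻⁵ × sin 33° = 7.94×10⁻⁵ s⁻¹
Height gradient: |∂Z/∂n| = 60 m / 567000 m = 1.06×10⁻⁴
On a pressure surface, geostrophic balance gives V_g = (g/f)|∂Z/∂n|:
V_g = 9.81 × 1.06×10⁻⁴ / 7.94×10⁻⁵ = 13.1 m/s
Converting: 13.1 m/s × 1.944 = 25.4 knots

25.4 knots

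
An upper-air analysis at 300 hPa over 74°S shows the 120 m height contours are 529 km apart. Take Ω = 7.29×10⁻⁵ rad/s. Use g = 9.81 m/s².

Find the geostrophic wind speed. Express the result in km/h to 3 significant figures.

57.2 km/h

Coriolis parameter at 74°S:
f = 2Ω sin φ = 2 × 7.29×10⁻⁵ × sin 74° = 1.40×10⁻⁴ s⁻¹
Height gradient: |∂Z/∂n| = 120 m / 529000 m = 2.27×10⁻⁴
On a pressure surface, geostrophic balance gives V_g = (g/f)|∂Z/∂n|:
V_g = 9.81 × 2.27×10⁻⁴ / 1.40×10⁻⁴ = 15.9 m/s
Converting: 15.9 m/s × 3.6 = 57.2 km/h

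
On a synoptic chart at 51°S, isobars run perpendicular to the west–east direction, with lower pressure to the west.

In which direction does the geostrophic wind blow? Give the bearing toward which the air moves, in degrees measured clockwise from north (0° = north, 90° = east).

The pressure-gradient force points toward the west (bearing 270°).
Geostrophic balance: in the Southern Hemisphere the Coriolis force deflects motion to the left, so the geostrophic wind blows 90° to the left of the pressure-gradient force (low pressure on the right).
Rotating 270° by 90° counterclockwise gives 180° — the wind blows toward the south.

180°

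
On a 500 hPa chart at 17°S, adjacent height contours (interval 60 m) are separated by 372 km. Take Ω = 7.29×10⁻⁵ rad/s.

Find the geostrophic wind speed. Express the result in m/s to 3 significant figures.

Coriolis parameter at 17°S:
f = 2Ω sin φ = 2 × 7.29×10⁻⁵ × sin 17° = 4.26×10⁻⁵ s⁻¹
Height gradient: |∂Z/∂n| = 60 m / 372000 m = 1.61×10⁻⁴
On a pressure surface, geostrophic balance gives V_g = (g/f)|∂Z/∂n|:
V_g = 9.81 × 1.61×10⁻⁴ / 4.26×10⁻⁵ = 37.1 m/s

37.1 m/s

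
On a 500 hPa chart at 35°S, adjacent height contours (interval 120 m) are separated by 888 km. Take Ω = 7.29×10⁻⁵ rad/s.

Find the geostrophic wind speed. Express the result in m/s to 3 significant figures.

Coriolis parameter at 35°S:
f = 2Ω sin φ = 2 × 7.29×10⁻⁵ × sin 35° = 8.36×10⁻⁵ s⁻¹
Height gradient: |∂Z/∂n| = 120 m / 888000 m = 1.35×10⁻⁴
On a pressure surface, geostrophic balance gives V_g = (g/f)|∂Z/∂n|:
V_g = 9.81 × 1.35×10⁻⁴ / 8.36×10⁻⁵ = 15.9 m/s

15.9 m/s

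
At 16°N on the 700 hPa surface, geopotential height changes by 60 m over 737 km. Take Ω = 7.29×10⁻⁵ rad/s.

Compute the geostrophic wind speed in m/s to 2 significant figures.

Coriolis parameter at 16°N:
f = 2Ω sin φ = 2 × 7.29×10⁻⁵ × sin 16° = 4.02×10⁻⁵ s⁻¹
Height gradient: |∂Z/∂n| = 60 m / 737000 m = 8.14×10⁻⁵
On a pressure surface, geostrophic balance gives V_g = (g/f)|∂Z/∂n|:
V_g = 9.81 × 8.14×10⁻⁵ / 4.02×10⁻⁵ = 19.9 m/s

20 m/s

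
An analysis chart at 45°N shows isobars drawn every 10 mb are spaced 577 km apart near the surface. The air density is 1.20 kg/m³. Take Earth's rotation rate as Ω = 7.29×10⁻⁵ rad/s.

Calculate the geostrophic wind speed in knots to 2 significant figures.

27 knots

Coriolis parameter at 45°N:
f = 2Ω sin φ = 2 × 7.29×10⁻⁵ × sin 45° = 1.03×10⁻⁴ s⁻¹
Pressure gradient: |∂P/∂n| = 1000 Pa / 577000 m = 1.73×10⁻³ Pa/m
Geostrophic balance (pressure-gradient force = Coriolis force):
V_g = (1/(fρ)) |∂P/∂n| = 1.73×10⁻³ / (1.03×10⁻⁴ × 1.20) = 14.0 m/s
Converting: 14.0 m/s × 1.944 = 27 knots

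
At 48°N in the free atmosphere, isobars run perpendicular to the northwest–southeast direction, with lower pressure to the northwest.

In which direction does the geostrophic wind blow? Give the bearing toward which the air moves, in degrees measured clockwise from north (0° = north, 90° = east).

045°

The pressure-gradient force points toward the northwest (bearing 315°).
Geostrophic balance: in the Northern Hemisphere the Coriolis force deflects motion to the right, so the geostrophic wind blows 90° to the right of the pressure-gradient force (low pressure on the left).
Rotating 315° by 90° clockwise gives 045° — the wind blows toward the northeast.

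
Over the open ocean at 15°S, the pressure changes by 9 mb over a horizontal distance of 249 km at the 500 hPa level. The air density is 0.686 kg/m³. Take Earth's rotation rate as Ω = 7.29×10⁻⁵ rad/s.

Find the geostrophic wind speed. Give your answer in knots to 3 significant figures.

271 knots

Coriolis parameter at 15°S:
f = 2Ω sin φ = 2 × 7.29×10⁻⁵ × sin 15° = 3.77×10⁻⁵ s⁻¹
Pressure gradient: |∂P/∂n| = 900 Pa / 249000 m = 3.61×10⁻³ Pa/m
Geostrophic balance (pressure-gradient force = Coriolis force):
V_g = (1/(fρ)) |∂P/∂n| = 3.61×10⁻³ / (3.77×10⁻⁵ × 0.686) = 140 m/s
Converting: 140 m/s × 1.944 = 271 knots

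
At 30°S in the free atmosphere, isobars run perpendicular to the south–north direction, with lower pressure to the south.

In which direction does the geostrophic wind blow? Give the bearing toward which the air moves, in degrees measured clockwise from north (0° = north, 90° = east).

090°

The pressure-gradient force points toward the south (bearing 180°).
Geostrophic balance: in the Southern Hemisphere the Coriolis force deflects motion to the left, so the geostrophic wind blows 90° to the left of the pressure-gradient force (low pressure on the right).
Rotating 180° by 90° counterclockwise gives 090° — the wind blows toward the east.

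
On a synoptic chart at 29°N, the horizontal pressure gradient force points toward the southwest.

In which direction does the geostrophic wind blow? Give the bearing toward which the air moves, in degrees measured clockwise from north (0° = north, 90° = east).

315°

The pressure-gradient force points toward the southwest (bearing 225°).
Geostrophic balance: in the Northern Hemisphere the Coriolis force deflects motion to the right, so the geostrophic wind blows 90° to the right of the pressure-gradient force (low pressure on the left).
Rotating 225° by 90° clockwise gives 315° — the wind blows toward the northwest.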